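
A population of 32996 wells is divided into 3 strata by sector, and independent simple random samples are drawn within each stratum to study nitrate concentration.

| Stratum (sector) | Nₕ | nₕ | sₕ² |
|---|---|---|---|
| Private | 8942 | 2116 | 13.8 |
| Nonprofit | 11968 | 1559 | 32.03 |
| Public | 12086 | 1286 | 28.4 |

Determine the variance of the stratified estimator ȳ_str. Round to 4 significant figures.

Var(ȳ_str) = Σₕ Wₕ²(1 − fₕ)sₕ²/nₕ with Wₕ = Nₕ/N, N = 32996.
Private: Wₕ = 0.27100255; term = 0.27100255²·(1 − 0.23663610)·13.8/2116 = 3.6562997 × 10^-4.
Nonprofit: Wₕ = 0.36271063; term = 0.36271063²·(1 − 0.13026404)·32.03/1559 = 0.002350817.
Public: Wₕ = 0.36628682; term = 0.36628682²·(1 − 0.10640410)·28.4/1286 = 0.0026476534.
Sum = 0.0053641004.

0.005364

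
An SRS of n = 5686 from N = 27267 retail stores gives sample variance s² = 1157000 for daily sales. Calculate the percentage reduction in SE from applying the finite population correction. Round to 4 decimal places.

11.0354

f = n/N = 5686/27267 = 0.20853046.
SE_no-fpc = √(s²/n) = 14.26472; SE_fpc = √((1−f)s²/n) = 12.690547.
Ratio = √(1−f) = 0.88964574. Reduction = 100·(1 − 0.88964574) = 11.0354%.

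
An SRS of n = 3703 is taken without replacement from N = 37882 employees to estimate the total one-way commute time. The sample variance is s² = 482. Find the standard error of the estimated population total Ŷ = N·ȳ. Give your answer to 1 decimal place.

12982.0

Var(Ŷ) = N²·Var(ȳ) = N²·(1 − n/N)·s²/n.
f = 3703/37882 = 0.09775091; Var(ȳ) = 0.90224909·482/3703 = 0.11744101.
Var(Ŷ) = 37882² · 0.11744101 = 1.6853324 × 10^8.
SE(Ŷ) = √(1.6853324 × 10^8) = 12982.0.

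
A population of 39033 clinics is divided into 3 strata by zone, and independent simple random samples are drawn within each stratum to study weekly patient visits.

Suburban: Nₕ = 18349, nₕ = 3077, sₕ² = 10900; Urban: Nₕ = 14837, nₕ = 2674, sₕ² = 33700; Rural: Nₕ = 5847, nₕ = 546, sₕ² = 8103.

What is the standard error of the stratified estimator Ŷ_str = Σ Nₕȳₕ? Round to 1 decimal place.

Var(Ŷ_str) = Σₕ Nₕ²(1 − fₕ)sₕ²/nₕ.
Suburban: 18349²·(1 − 3077/18349)·10900/3077 = 9.9267553 × 10^8.
Urban: 14837²·(1 − 2674/14837)·33700/2674 = 2.2743395 × 10^9.
Rural: 5847²·(1 − 546/5847)·8103/546 = 4.5998545 × 10^8.
Sum = 3.7270005 × 10^9.
SE = √(3.7270005 × 10^9) = 61049.2.

61049.2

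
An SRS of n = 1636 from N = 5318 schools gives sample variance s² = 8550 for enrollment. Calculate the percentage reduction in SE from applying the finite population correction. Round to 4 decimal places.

16.7915

f = n/N = 1636/5318 = 0.30763445.
SE_no-fpc = √(s²/n) = 2.2860799; SE_fpc = √((1−f)s²/n) = 1.9022129.
Ratio = √(1−f) = 0.83208506. Reduction = 100·(1 − 0.83208506) = 16.7915%.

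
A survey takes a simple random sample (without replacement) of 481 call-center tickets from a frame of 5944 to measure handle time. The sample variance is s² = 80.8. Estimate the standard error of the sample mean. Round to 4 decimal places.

0.3929

Under SRS without replacement, Var(ȳ) = (1 − f)·s²/n with f = n/N = 481/5944 = 0.08092194.
Var(ȳ) = (1 − 0.08092194)·80.8/481 = 0.91907806·0.16798337 = 0.15438983.
SE(ȳ) = √(0.15438983) = 0.3929.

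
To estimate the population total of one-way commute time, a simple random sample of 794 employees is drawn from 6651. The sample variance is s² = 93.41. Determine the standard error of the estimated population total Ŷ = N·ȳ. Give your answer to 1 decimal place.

Var(Ŷ) = N²·Var(ȳ) = N²·(1 − n/N)·s²/n.
f = 794/6651 = 0.11938054; Var(ȳ) = 0.88061946·93.41/794 = 0.10360033.
Var(Ŷ) = 6651² · 0.10360033 = 4.5828436 × 10^6.
SE(Ŷ) = √(4.5828436 × 10^6) = 2140.8.

2140.8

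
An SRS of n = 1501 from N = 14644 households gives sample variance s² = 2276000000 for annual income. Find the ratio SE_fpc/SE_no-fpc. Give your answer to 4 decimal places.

0.9474

f = n/N = 1501/14644 = 0.10249932.
SE_no-fpc = √(s²/n) = 1231.3905; SE_fpc = √((1−f)s²/n) = 1166.5764.
Ratio = √(1−f) = 0.94736513.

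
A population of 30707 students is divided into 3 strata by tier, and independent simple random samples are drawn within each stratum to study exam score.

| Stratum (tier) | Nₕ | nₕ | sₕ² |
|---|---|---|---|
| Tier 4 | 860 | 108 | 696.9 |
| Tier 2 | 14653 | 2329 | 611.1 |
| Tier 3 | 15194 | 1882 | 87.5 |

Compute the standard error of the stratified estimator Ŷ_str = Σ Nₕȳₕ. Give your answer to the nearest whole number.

Var(Ŷ_str) = Σₕ Nₕ²(1 − fₕ)sₕ²/nₕ.
Tier 4: 860²·(1 − 108/860)·696.9/108 = 4.1731404 × 10^6.
Tier 2: 14653²·(1 − 2329/14653)·611.1/2329 = 4.7382834 × 10^7.
Tier 3: 15194²·(1 − 1882/15194)·87.5/1882 = 9.4038104 × 10^6.
Sum = 6.0959785 × 10^7.
SE = √(6.0959785 × 10^7) = 7808.

7808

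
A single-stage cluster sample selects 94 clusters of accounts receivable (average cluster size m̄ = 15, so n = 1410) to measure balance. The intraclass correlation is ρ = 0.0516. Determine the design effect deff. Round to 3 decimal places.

deff = 1 + (15 − 1)·0.0516 = 1 + 0.7224 = 1.7224.

1.722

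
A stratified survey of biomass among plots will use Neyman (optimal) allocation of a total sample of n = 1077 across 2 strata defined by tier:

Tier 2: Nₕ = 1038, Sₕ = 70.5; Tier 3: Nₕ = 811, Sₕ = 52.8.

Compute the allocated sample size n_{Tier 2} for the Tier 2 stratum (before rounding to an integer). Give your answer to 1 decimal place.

Neyman allocation: nₕ = n·NₕSₕ / Σⱼ NⱼSⱼ.
Σ NⱼSⱼ = 1038·70.5 + 811·52.8 = 115999.8.
n_{Tier 2} = 1077·1038·70.5 / 115999.8 = 679.4.

679.4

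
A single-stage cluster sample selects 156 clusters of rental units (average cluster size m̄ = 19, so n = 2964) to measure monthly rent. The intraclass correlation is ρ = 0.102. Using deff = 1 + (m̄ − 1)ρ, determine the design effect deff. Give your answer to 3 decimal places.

deff = 1 + (19 − 1)·0.102 = 1 + 1.836 = 2.836.

2.836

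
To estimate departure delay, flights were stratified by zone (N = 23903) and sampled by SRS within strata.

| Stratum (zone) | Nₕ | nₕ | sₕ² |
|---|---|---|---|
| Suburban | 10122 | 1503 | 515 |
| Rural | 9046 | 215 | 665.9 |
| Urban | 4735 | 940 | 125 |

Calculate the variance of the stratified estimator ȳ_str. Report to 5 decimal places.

0.48955

Var(ȳ_str) = Σₕ Wₕ²(1 − fₕ)sₕ²/nₕ with Wₕ = Nₕ/N, N = 23903.
Suburban: Wₕ = 0.42346149; term = 0.42346149²·(1 − 0.14848844)·515/1503 = 0.052319868.
Rural: Wₕ = 0.37844622; term = 0.37844622²·(1 − 0.02376741)·665.9/215 = 0.43304417.
Urban: Wₕ = 0.19809229; term = 0.19809229²·(1 − 0.19852165)·125/940 = 0.0041822414.
Sum = 0.48954628.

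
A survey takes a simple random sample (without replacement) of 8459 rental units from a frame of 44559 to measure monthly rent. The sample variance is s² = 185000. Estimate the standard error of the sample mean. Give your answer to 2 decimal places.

4.21

Under SRS without replacement, Var(ȳ) = (1 − f)·s²/n with f = n/N = 8459/44559 = 0.18983819.
Var(ȳ) = (1 − 0.18983819)·185000/8459 = 0.81016181·21.870197 = 17.718399.
SE(ȳ) = √(17.718399) = 4.21.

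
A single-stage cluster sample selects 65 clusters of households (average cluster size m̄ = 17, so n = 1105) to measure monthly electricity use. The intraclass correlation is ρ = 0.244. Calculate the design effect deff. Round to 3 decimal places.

deff = 1 + (17 − 1)·0.244 = 1 + 3.904 = 4.904.

4.904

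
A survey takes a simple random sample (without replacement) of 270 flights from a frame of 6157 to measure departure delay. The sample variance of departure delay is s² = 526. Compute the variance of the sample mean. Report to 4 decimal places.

1.8627

Under SRS without replacement, Var(ȳ) = (1 − f)·s²/n with f = n/N = 270/6157 = 0.04385253.
Var(ȳ) = (1 − 0.04385253)·526/270 = 0.95614747·1.9481481 = 1.8627169.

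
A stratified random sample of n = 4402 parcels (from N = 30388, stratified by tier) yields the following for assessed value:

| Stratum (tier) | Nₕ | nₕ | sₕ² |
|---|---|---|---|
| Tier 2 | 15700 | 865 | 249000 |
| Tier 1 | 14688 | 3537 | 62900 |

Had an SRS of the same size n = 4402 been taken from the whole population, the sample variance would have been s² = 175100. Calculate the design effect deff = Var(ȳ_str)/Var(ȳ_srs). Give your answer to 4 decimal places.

Var(ȳ_str) = Σ Wₕ²(1−fₕ)sₕ²/nₕ with Wₕ = Nₕ/30388:
  Tier 2: (15700/30388)²·(1−865/15700)·249000/865 = 72.604946
  Tier 1: (14688/30388)²·(1−3537/14688)·62900/3537 = 3.1541898
  → Var(ȳ_str) = 75.759136.
Var(ȳ_srs) = (1 − 4402/30388)·175100/4402 = 34.015231.
deff = 75.759136 / 34.015231 = 2.2272.

2.2272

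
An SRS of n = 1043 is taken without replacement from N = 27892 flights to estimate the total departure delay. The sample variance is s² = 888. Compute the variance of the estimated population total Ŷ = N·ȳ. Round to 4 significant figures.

6.376 × 10^8

Var(Ŷ) = N²·Var(ȳ) = N²·(1 − n/N)·s²/n.
f = 1043/27892 = 0.03739423; Var(ȳ) = 0.96260577·888/1043 = 0.81955313.
Var(Ŷ) = 27892² · 0.81955313 = 6.3758256 × 10^8.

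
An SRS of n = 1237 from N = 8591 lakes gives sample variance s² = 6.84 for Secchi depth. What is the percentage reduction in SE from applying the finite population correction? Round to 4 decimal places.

7.4791

f = n/N = 1237/8591 = 0.14398789.
SE_no-fpc = √(s²/n) = 0.074360654; SE_fpc = √((1−f)s²/n) = 0.068799163.
Ratio = √(1−f) = 0.92520922. Reduction = 100·(1 − 0.92520922) = 7.4791%.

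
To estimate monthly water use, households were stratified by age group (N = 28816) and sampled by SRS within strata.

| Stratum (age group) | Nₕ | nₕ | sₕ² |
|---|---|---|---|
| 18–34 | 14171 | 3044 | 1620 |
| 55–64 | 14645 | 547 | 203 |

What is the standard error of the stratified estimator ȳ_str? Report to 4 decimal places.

0.4397

Var(ȳ_str) = Σₕ Wₕ²(1 − fₕ)sₕ²/nₕ with Wₕ = Nₕ/N, N = 28816.
18–34: Wₕ = 0.49177540; term = 0.49177540²·(1 − 0.21480488)·1620/3044 = 0.10106053.
55–64: Wₕ = 0.50822460; term = 0.50822460²·(1 − 0.03735063)·203/547 = 0.092275882.
Sum = 0.19333641.
SE = √(0.19333641) = 0.4397.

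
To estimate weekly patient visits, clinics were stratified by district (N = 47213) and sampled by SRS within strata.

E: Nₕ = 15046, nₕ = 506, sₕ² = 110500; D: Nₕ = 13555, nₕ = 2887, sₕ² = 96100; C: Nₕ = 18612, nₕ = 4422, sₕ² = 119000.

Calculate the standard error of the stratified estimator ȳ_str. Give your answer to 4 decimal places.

Var(ȳ_str) = Σₕ Wₕ²(1 − fₕ)sₕ²/nₕ with Wₕ = Nₕ/N, N = 47213.
E: Wₕ = 0.31868341; term = 0.31868341²·(1 − 0.03363020)·110500/506 = 21.432559.
D: Wₕ = 0.28710313; term = 0.28710313²·(1 − 0.21298414)·96100/2887 = 2.1594141.
C: Wₕ = 0.39421346; term = 0.39421346²·(1 − 0.23758865)·119000/4422 = 3.1884563.
Sum = 26.780429.
SE = √(26.780429) = 5.1750.

5.1750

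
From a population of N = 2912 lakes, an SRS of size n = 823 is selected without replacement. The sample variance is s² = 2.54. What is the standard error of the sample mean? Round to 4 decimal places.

0.0471

Under SRS without replacement, Var(ȳ) = (1 − f)·s²/n with f = n/N = 823/2912 = 0.28262363.
Var(ȳ) = (1 − 0.28262363)·2.54/823 = 0.71737637·0.0030862697 = 0.002214017.
SE(ȳ) = √(0.002214017) = 0.0471.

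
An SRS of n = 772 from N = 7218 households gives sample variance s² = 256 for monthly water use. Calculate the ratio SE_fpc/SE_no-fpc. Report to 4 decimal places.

0.9450

f = n/N = 772/7218 = 0.10695484.
SE_no-fpc = √(s²/n) = 0.5758526; SE_fpc = √((1−f)s²/n) = 0.54418685.
Ratio = √(1−f) = 0.94501067.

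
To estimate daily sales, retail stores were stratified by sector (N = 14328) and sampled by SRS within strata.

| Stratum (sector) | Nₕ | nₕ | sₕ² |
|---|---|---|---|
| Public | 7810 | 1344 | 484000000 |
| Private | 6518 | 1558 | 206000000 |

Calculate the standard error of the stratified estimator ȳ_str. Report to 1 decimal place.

Var(ȳ_str) = Σₕ Wₕ²(1 − fₕ)sₕ²/nₕ with Wₕ = Nₕ/N, N = 14328.
Public: Wₕ = 0.54508654; term = 0.54508654²·(1 − 0.17208707)·484000000/1344 = 88585.304.
Private: Wₕ = 0.45491346; term = 0.45491346²·(1 − 0.23903038)·206000000/1558 = 20822.106.
Sum = 109407.41.
SE = √(109407.41) = 330.8.

330.8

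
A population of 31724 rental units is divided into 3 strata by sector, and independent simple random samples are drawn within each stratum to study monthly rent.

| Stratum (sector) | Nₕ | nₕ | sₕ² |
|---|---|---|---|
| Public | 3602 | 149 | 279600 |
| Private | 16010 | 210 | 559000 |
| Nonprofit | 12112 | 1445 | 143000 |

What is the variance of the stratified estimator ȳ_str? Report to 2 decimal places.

704.96

Var(ȳ_str) = Σₕ Wₕ²(1 − fₕ)sₕ²/nₕ with Wₕ = Nₕ/N, N = 31724.
Public: Wₕ = 0.11354180; term = 0.11354180²·(1 − 0.04136591)·279600/149 = 23.190777.
Private: Wₕ = 0.50466524; term = 0.50466524²·(1 − 0.01311680)·559000/210 = 669.05997.
Nonprofit: Wₕ = 0.38179296; term = 0.38179296²·(1 − 0.11930317)·143000/1445 = 12.704292.
Sum = 704.95504.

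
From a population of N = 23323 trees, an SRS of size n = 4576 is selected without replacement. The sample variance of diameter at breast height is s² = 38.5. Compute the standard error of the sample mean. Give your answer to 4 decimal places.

0.0822

Under SRS without replacement, Var(ȳ) = (1 − f)·s²/n with f = n/N = 4576/23323 = 0.19620117.
Var(ȳ) = (1 − 0.19620117)·38.5/4576 = 0.80379883·0.0084134615 = 0.0067627305.
SE(ȳ) = √(0.0067627305) = 0.0822.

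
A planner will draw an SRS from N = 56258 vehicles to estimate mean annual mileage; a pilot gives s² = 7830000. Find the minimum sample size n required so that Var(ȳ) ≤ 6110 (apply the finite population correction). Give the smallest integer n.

Without fpc, n₀ = s²/D = 7830000/6110 = 1281.5057.
With fpc, (1 − n/N)·s²/n ≤ D requires n ≥ n₀/(1 + n₀/N) = 1281.5057/(1 + 1281.5057/56258) = 1252.9643.
Rounding up, n = 1253.

1253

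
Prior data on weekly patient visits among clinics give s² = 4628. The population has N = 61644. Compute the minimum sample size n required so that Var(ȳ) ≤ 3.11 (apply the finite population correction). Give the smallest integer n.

1454

Without fpc, n₀ = s²/D = 4628/3.11 = 1488.1029.
With fpc, (1 − n/N)·s²/n ≤ D requires n ≥ n₀/(1 + n₀/N) = 1488.1029/(1 + 1488.1029/61644) = 1453.0264.
Rounding up, n = 1454.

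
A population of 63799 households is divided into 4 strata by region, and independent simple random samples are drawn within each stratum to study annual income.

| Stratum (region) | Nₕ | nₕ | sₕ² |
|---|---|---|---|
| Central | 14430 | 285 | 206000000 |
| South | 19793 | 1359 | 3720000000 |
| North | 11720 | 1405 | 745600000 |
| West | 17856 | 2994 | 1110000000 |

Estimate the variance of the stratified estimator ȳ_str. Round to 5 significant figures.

Var(ȳ_str) = Σₕ Wₕ²(1 − fₕ)sₕ²/nₕ with Wₕ = Nₕ/N, N = 63799.
Central: Wₕ = 0.22617909; term = 0.22617909²·(1 − 0.01975052)·206000000/285 = 36246.318.
South: Wₕ = 0.31023997; term = 0.31023997²·(1 − 0.06866064)·3720000000/1359 = 245373.1.
North: Wₕ = 0.18370194; term = 0.18370194²·(1 − 0.11988055)·745600000/1405 = 15761.541.
West: Wₕ = 0.27987899; term = 0.27987899²·(1 − 0.16767473)·1110000000/2994 = 24171.571.
Sum = 321552.53.

321550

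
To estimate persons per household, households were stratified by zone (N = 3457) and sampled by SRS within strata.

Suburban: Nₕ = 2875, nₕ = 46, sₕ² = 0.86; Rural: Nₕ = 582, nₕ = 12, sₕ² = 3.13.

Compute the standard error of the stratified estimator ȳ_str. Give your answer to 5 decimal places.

Var(ȳ_str) = Σₕ Wₕ²(1 − fₕ)sₕ²/nₕ with Wₕ = Nₕ/N, N = 3457.
Suburban: Wₕ = 0.83164594; term = 0.83164594²·(1 − 0.01600000)·0.86/46 = 0.012723678.
Rural: Wₕ = 0.16835406; term = 0.16835406²·(1 − 0.02061856)·3.13/12 = 0.0072403935.
Sum = 0.019964072.
SE = √(0.019964072) = 0.14129.

0.14129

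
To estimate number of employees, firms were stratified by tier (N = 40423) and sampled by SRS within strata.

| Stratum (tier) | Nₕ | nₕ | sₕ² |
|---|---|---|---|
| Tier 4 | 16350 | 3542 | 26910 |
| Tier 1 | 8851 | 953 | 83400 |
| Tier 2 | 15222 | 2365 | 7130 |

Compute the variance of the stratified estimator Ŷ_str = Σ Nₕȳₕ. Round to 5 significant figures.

8.2986 × 10^9

Var(Ŷ_str) = Σₕ Nₕ²(1 − fₕ)sₕ²/nₕ.
Tier 4: 16350²·(1 − 3542/16350)·26910/3542 = 1.5909782 × 10^9.
Tier 1: 8851²·(1 − 953/8851)·83400/953 = 6.1176217 × 10^9.
Tier 2: 15222²·(1 − 2365/15222)·7130/2365 = 5.9002409 × 10^8.
Sum = 8.298624 × 10^9.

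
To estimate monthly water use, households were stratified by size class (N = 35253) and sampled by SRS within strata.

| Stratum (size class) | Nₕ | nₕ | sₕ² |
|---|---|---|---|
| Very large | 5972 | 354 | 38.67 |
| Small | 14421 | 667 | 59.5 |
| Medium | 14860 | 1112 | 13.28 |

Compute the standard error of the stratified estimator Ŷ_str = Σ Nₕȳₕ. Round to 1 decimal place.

4878.4

Var(Ŷ_str) = Σₕ Nₕ²(1 − fₕ)sₕ²/nₕ.
Very large: 5972²·(1 − 354/5972)·38.67/354 = 3.664987 × 10^6.
Small: 14421²·(1 − 667/14421)·59.5/667 = 1.7693572 × 10^7.
Medium: 14860²·(1 − 1112/14860)·13.28/1112 = 2.4397854 × 10^6.
Sum = 2.3798344 × 10^7.
SE = √(2.3798344 × 10^7) = 4878.4.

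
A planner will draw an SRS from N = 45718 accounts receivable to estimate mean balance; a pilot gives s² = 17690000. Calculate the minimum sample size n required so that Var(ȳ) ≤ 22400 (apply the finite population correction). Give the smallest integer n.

Without fpc, n₀ = s²/D = 17690000/22400 = 789.7321.
With fpc, (1 − n/N)·s²/n ≤ D requires n ≥ n₀/(1 + n₀/N) = 789.7321/(1 + 789.7321/45718) = 776.3219.
Rounding up, n = 777.

777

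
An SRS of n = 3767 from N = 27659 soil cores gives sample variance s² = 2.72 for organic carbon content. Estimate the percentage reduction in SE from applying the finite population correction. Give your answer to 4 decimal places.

f = n/N = 3767/27659 = 0.13619437.
SE_no-fpc = √(s²/n) = 0.026871174; SE_fpc = √((1−f)s²/n) = 0.024974377.
Ratio = √(1−f) = 0.92941144. Reduction = 100·(1 − 0.92941144) = 7.0589%.

7.0589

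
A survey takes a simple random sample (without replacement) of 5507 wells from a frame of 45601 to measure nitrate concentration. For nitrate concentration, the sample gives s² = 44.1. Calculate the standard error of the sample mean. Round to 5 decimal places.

Under SRS without replacement, Var(ȳ) = (1 − f)·s²/n with f = n/N = 5507/45601 = 0.12076490.
Var(ȳ) = (1 − 0.12076490)·44.1/5507 = 0.87923510·0.0080079898 = 0.0070409058.
SE(ȳ) = √(0.0070409058) = 0.08391.

0.08391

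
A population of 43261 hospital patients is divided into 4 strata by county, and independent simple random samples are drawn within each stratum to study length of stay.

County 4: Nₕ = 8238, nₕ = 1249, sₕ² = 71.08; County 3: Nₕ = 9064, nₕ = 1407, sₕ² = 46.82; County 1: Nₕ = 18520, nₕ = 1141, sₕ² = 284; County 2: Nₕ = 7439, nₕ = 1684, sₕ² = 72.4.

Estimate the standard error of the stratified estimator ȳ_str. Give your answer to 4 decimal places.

Var(ȳ_str) = Σₕ Wₕ²(1 − fₕ)sₕ²/nₕ with Wₕ = Nₕ/N, N = 43261.
County 4: Wₕ = 0.19042556; term = 0.19042556²·(1 − 0.15161447)·71.08/1249 = 0.0017507684.
County 3: Wₕ = 0.20951897; term = 0.20951897²·(1 − 0.15522948)·46.82/1407 = 0.0012340216.
County 1: Wₕ = 0.42809921; term = 0.42809921²·(1 − 0.06160907)·284/1141 = 0.04280607.
County 2: Wₕ = 0.17195627; term = 0.17195627²·(1 − 0.22637451)·72.4/1684 = 9.8347485 × 10^-4.
Sum = 0.046774335.
SE = √(0.046774335) = 0.2163.

0.2163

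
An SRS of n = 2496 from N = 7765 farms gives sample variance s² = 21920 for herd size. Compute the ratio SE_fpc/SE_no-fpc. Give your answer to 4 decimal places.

0.8237

f = n/N = 2496/7765 = 0.32144237.
SE_no-fpc = √(s²/n) = 2.9634526; SE_fpc = √((1−f)s²/n) = 2.4411325.
Ratio = √(1−f) = 0.82374610.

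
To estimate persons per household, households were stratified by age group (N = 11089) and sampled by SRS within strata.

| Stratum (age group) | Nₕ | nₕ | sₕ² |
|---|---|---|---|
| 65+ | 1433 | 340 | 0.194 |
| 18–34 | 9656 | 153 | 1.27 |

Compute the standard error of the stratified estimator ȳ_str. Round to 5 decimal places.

Var(ȳ_str) = Σₕ Wₕ²(1 − fₕ)sₕ²/nₕ with Wₕ = Nₕ/N, N = 11089.
65+: Wₕ = 0.12922716; term = 0.12922716²·(1 − 0.23726448)·0.194/340 = 7.2678239 × 10^-6.
18–34: Wₕ = 0.87077284; term = 0.87077284²·(1 − 0.01584507)·1.27/153 = 0.0061942041.
Sum = 0.0062014719.
SE = √(0.0062014719) = 0.07875.

0.07875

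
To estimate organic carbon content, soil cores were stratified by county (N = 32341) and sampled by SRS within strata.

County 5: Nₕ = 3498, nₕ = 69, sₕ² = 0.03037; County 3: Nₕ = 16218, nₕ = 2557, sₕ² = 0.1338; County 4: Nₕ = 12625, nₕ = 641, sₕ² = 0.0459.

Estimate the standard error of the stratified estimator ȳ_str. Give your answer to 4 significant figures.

Var(ȳ_str) = Σₕ Wₕ²(1 − fₕ)sₕ²/nₕ with Wₕ = Nₕ/N, N = 32341.
County 5: Wₕ = 0.10815992; term = 0.10815992²·(1 − 0.01972556)·0.03037/69 = 5.0474974 × 10^-6.
County 3: Wₕ = 0.50146872; term = 0.50146872²·(1 − 0.15766432)·0.1338/2557 = 1.1084045 × 10^-5.
County 4: Wₕ = 0.39037136; term = 0.39037136²·(1 − 0.05077228)·0.0459/641 = 1.035812 × 10^-5.
Sum = 2.6489662 × 10^-5.
SE = √(2.6489662 × 10^-5) = 0.005147.

0.005147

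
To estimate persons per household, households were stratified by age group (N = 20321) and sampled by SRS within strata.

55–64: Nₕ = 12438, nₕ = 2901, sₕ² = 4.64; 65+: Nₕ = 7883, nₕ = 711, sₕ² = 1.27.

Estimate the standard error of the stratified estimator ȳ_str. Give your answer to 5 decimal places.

0.02653

Var(ȳ_str) = Σₕ Wₕ²(1 − fₕ)sₕ²/nₕ with Wₕ = Nₕ/N, N = 20321.
55–64: Wₕ = 0.61207618; term = 0.61207618²·(1 − 0.23323685)·4.64/2901 = 4.5945442 × 10^-4.
65+: Wₕ = 0.38792382; term = 0.38792382²·(1 − 0.09019409)·1.27/711 = 2.4455457 × 10^-4.
Sum = 7.0400899 × 10^-4.
SE = √(7.0400899 × 10^-4) = 0.02653.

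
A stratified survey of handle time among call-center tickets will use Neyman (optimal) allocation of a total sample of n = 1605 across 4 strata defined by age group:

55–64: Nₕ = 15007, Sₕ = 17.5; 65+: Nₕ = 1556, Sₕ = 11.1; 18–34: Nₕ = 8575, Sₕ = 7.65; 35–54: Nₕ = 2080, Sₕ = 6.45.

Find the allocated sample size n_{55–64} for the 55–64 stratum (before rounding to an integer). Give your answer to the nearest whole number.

Neyman allocation: nₕ = n·NₕSₕ / Σⱼ NⱼSⱼ.
Σ NⱼSⱼ = 15007·17.5 + 1556·11.1 + 8575·7.65 + 2080·6.45 = 358908.85.
n_{55–64} = 1605·15007·17.5 / 358908.85 = 1174.

1174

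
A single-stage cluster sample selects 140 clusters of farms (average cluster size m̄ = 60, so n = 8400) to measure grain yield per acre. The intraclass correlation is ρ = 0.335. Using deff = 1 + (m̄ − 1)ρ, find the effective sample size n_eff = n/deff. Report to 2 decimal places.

404.53

deff = 1 + (60 − 1)·0.335 = 1 + 19.765 = 20.765.
n_eff = 8400 / 20.765 = 404.53.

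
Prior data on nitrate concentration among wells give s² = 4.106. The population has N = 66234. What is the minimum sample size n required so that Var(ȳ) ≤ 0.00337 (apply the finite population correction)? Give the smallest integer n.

Without fpc, n₀ = s²/D = 4.106/0.00337 = 1218.3976.
With fpc, (1 − n/N)·s²/n ≤ D requires n ≥ n₀/(1 + n₀/N) = 1218.3976/(1 + 1218.3976/66234) = 1196.3896.
Rounding up, n = 1197.

1197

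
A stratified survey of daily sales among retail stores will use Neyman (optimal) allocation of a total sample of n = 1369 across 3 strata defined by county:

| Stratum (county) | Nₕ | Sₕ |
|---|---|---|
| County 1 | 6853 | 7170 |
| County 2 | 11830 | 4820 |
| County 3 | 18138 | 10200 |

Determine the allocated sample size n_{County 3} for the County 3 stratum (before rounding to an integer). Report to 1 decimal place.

Neyman allocation: nₕ = n·NₕSₕ / Σⱼ NⱼSⱼ.
Σ NⱼSⱼ = 6853·7170 + 11830·4820 + 18138·10200 = 2.9116421 × 10^8.
n_{County 3} = 1369·18138·10200 / (2.9116421 × 10^8) = 869.9.

869.9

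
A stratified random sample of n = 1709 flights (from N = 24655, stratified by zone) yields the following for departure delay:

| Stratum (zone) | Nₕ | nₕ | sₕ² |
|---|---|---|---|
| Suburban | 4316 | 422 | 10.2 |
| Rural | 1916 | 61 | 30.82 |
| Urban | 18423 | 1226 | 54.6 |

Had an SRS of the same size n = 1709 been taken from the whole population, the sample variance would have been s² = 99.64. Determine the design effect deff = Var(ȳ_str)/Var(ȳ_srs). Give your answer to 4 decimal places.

0.4945

Var(ȳ_str) = Σ Wₕ²(1−fₕ)sₕ²/nₕ with Wₕ = Nₕ/24655:
  Suburban: (4316/24655)²·(1−422/4316)·10.2/422 = 6.6827481 × 10^-4
  Rural: (1916/24655)²·(1−61/1916)·30.82/61 = 0.0029541477
  Urban: (18423/24655)²·(1−1226/18423)·54.6/1226 = 0.023211607
  → Var(ȳ_str) = 0.02683403.
Var(ȳ_srs) = (1 − 1709/24655)·99.64/1709 = 0.05426173.
deff = 0.02683403 / 0.05426173 = 0.4945.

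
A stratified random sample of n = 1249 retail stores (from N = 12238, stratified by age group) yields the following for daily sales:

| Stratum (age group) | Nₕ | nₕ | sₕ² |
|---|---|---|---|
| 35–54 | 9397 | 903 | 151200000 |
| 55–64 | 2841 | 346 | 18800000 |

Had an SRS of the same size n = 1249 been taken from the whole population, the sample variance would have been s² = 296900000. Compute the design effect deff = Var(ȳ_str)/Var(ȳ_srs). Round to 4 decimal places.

0.4301

Var(ȳ_str) = Σ Wₕ²(1−fₕ)sₕ²/nₕ with Wₕ = Nₕ/12238:
  35–54: (9397/12238)²·(1−903/9397)·151200000/903 = 89236.931
  55–64: (2841/12238)²·(1−346/2841)·18800000/346 = 2571.5954
  → Var(ȳ_str) = 91808.526.
Var(ȳ_srs) = (1 − 1249/12238)·296900000/1249 = 213449.67.
deff = 91808.526 / 213449.67 = 0.4301.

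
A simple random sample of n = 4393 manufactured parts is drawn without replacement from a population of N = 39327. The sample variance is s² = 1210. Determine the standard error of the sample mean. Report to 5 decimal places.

Under SRS without replacement, Var(ȳ) = (1 − f)·s²/n with f = n/N = 4393/39327 = 0.11170443.
Var(ȳ) = (1 − 0.11170443)·1210/4393 = 0.88829557·0.2754382 = 0.24467053.
SE(ȳ) = √(0.24467053) = 0.49464.

0.49464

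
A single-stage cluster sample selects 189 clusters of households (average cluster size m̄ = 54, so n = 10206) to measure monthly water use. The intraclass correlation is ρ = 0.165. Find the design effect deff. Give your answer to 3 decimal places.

deff = 1 + (54 − 1)·0.165 = 1 + 8.745 = 9.745.

9.745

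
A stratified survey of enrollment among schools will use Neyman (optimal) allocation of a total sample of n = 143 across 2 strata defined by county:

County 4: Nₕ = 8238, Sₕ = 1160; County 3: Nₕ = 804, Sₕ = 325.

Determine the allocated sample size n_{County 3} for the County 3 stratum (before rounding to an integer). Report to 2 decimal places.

Neyman allocation: nₕ = n·NₕSₕ / Σⱼ NⱼSⱼ.
Σ NⱼSⱼ = 8238·1160 + 804·325 = 9.81738 × 10^6.
n_{County 3} = 143·804·325 / (9.81738 × 10^6) = 3.81.

3.81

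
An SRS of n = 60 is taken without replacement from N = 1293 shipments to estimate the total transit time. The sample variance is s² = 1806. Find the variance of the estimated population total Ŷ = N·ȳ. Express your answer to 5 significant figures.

Var(Ŷ) = N²·Var(ȳ) = N²·(1 − n/N)·s²/n.
f = 60/1293 = 0.04640371; Var(ȳ) = 0.95359629·1806/60 = 28.703248.
Var(Ŷ) = 1293² · 28.703248 = 4.7987496 × 10^7.

4.7987 × 10^7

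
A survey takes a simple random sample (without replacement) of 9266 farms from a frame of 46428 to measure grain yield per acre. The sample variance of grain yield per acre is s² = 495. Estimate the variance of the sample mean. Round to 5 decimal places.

0.04276

Under SRS without replacement, Var(ȳ) = (1 − f)·s²/n with f = n/N = 9266/46428 = 0.19957784.
Var(ȳ) = (1 − 0.19957784)·495/9266 = 0.80042216·0.053421109 = 0.04275944.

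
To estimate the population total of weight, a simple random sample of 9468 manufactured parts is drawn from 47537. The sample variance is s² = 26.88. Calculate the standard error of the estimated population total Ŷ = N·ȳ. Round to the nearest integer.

Var(Ŷ) = N²·Var(ȳ) = N²·(1 − n/N)·s²/n.
f = 9468/47537 = 0.19917117; Var(ȳ) = 0.80082883·26.88/9468 = 0.0022735825.
Var(Ŷ) = 47537² · 0.0022735825 = 5.1377653 × 10^6.
SE(Ŷ) = √(5.1377653 × 10^6) = 2267.

2267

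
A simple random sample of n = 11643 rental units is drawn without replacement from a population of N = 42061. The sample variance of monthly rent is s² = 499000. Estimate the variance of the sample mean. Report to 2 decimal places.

Under SRS without replacement, Var(ȳ) = (1 − f)·s²/n with f = n/N = 11643/42061 = 0.27681225.
Var(ȳ) = (1 − 0.27681225)·499000/11643 = 0.72318775·42.85837 = 30.994648.

30.99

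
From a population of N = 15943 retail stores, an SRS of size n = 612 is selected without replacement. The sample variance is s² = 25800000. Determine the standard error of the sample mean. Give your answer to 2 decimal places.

Under SRS without replacement, Var(ȳ) = (1 − f)·s²/n with f = n/N = 612/15943 = 0.03838675.
Var(ȳ) = (1 − 0.03838675)·25800000/612 = 0.96161325·42156.863 = 40538.598.
SE(ȳ) = √(40538.598) = 201.34.

201.34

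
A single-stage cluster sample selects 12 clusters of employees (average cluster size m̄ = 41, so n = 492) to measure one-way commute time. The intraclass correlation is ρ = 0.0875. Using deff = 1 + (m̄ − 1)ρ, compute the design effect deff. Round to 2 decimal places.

deff = 1 + (41 − 1)·0.0875 = 1 + 3.5 = 4.5.

4.50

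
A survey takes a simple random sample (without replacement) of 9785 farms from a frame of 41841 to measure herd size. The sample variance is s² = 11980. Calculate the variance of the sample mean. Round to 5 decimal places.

0.93800

Under SRS without replacement, Var(ȳ) = (1 − f)·s²/n with f = n/N = 9785/41841 = 0.23386152.
Var(ȳ) = (1 − 0.23386152)·11980/9785 = 0.76613848·1.2243229 = 0.93800091.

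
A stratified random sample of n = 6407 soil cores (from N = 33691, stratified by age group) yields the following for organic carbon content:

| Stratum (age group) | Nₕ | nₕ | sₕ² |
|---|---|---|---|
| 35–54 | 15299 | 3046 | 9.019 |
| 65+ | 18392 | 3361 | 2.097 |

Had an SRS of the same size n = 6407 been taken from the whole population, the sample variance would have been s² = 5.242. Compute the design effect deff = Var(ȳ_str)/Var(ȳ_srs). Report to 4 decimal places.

Var(ȳ_str) = Σ Wₕ²(1−fₕ)sₕ²/nₕ with Wₕ = Nₕ/33691:
  35–54: (15299/33691)²·(1−3046/15299)·9.019/3046 = 4.8899696 × 10^-4
  65+: (18392/33691)²·(1−3361/18392)·2.097/3361 = 1.5195638 × 10^-4
  → Var(ȳ_str) = 6.4095334 × 10^-4.
Var(ȳ_srs) = (1 − 6407/33691)·5.242/6407 = 6.6257712 × 10^-4.
deff = (6.4095334 × 10^-4) / (6.6257712 × 10^-4) = 0.9674.

0.9674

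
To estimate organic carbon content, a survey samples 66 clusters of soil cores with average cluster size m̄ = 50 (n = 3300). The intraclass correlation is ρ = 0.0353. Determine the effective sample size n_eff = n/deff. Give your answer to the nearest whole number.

deff = 1 + (50 − 1)·0.0353 = 1 + 1.7297 = 2.7297.
n_eff = 3300 / 2.7297 = 1209.

1209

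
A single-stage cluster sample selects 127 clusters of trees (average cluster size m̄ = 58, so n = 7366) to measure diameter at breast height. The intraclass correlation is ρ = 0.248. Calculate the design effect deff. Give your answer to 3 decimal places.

deff = 1 + (58 − 1)·0.248 = 1 + 14.136 = 15.136.

15.136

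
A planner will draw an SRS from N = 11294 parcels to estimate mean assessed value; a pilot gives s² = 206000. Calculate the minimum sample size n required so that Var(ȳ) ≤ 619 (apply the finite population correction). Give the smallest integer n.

Without fpc, n₀ = s²/D = 206000/619 = 332.7948.
With fpc, (1 − n/N)·s²/n ≤ D requires n ≥ n₀/(1 + n₀/N) = 332.7948/(1 + 332.7948/11294) = 323.2692.
Rounding up, n = 324.

324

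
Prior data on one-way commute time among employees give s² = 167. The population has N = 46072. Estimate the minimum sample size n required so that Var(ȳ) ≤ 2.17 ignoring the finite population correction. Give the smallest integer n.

Without fpc, n₀ = s²/D = 167/2.17 = 76.9585.
Rounding up, n = 77.

77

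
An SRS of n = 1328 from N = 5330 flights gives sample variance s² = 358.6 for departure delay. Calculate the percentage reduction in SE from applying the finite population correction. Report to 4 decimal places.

f = n/N = 1328/5330 = 0.24915572.
SE_no-fpc = √(s²/n) = 0.51964422; SE_fpc = √((1−f)s²/n) = 0.45027833.
Ratio = √(1−f) = 0.86651271. Reduction = 100·(1 − 0.86651271) = 13.3487%.

13.3487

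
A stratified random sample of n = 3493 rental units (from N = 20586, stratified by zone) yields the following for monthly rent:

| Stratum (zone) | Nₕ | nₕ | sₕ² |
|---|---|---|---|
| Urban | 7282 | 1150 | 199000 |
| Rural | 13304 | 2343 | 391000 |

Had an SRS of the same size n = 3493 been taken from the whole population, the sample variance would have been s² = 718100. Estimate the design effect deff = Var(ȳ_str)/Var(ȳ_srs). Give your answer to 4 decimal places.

0.4432

Var(ȳ_str) = Σ Wₕ²(1−fₕ)sₕ²/nₕ with Wₕ = Nₕ/20586:
  Urban: (7282/20586)²·(1−1150/7282)·199000/1150 = 18.233251
  Rural: (13304/20586)²·(1−2343/13304)·391000/2343 = 57.423935
  → Var(ȳ_str) = 75.657186.
Var(ȳ_srs) = (1 − 3493/20586)·718100/3493 = 170.69966.
deff = 75.657186 / 170.69966 = 0.4432.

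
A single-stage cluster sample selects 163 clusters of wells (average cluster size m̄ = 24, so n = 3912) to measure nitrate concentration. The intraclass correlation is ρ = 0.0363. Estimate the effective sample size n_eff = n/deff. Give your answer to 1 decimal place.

deff = 1 + (24 − 1)·0.0363 = 1 + 0.8349 = 1.8349.
n_eff = 3912 / 1.8349 = 2132.0.

2132.0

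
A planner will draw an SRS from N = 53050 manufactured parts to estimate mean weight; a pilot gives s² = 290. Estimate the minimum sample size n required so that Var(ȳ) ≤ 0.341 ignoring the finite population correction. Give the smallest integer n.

Without fpc, n₀ = s²/D = 290/0.341 = 850.4399.
Rounding up, n = 851.

851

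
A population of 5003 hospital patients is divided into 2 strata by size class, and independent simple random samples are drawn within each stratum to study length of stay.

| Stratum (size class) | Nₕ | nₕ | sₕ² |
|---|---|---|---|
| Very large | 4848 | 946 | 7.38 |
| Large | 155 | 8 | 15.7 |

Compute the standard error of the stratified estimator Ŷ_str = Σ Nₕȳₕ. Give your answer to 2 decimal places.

Var(Ŷ_str) = Σₕ Nₕ²(1 − fₕ)sₕ²/nₕ.
Very large: 4848²·(1 − 946/4848)·7.38/946 = 147575.78.
Large: 155²·(1 − 8/155)·15.7/8 = 44715.562.
Sum = 192291.34.
SE = √(192291.34) = 438.51.

438.51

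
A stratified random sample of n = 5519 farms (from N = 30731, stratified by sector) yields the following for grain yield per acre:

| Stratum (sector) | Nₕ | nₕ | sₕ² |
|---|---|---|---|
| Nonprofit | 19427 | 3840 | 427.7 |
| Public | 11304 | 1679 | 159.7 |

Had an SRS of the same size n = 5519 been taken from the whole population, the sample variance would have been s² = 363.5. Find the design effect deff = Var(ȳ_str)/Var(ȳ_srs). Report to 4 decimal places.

Var(ȳ_str) = Σ Wₕ²(1−fₕ)sₕ²/nₕ with Wₕ = Nₕ/30731:
  Nonprofit: (19427/30731)²·(1−3840/19427)·427.7/3840 = 0.035712719
  Public: (11304/30731)²·(1−1679/11304)·159.7/1679 = 0.010958061
  → Var(ȳ_str) = 0.04667078.
Var(ȳ_srs) = (1 − 5519/30731)·363.5/5519 = 0.054034934.
deff = 0.04667078 / 0.054034934 = 0.8637.

0.8637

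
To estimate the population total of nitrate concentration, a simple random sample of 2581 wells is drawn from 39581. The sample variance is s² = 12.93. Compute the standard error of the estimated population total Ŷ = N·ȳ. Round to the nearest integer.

2709

Var(Ŷ) = N²·Var(ȳ) = N²·(1 − n/N)·s²/n.
f = 2581/39581 = 0.06520805; Var(ȳ) = 0.93479195·12.93/2581 = 0.0046830143.
Var(Ŷ) = 39581² · 0.0046830143 = 7.3366704 × 10^6.
SE(Ŷ) = √(7.3366704 × 10^6) = 2709.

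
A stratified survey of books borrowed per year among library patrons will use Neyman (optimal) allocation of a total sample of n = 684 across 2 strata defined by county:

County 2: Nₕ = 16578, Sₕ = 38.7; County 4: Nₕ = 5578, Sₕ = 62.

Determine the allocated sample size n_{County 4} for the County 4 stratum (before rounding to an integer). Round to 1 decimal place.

239.6

Neyman allocation: nₕ = n·NₕSₕ / Σⱼ NⱼSⱼ.
Σ NⱼSⱼ = 16578·38.7 + 5578·62 = 987404.6.
n_{County 4} = 684·5578·62 / 987404.6 = 239.6.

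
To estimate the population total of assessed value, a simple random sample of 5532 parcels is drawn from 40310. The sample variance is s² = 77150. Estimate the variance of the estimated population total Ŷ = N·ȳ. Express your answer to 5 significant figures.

Var(Ŷ) = N²·Var(ȳ) = N²·(1 − n/N)·s²/n.
f = 5532/40310 = 0.13723642; Var(ȳ) = 0.86276358·77150/5532 = 12.032214.
Var(Ŷ) = 40310² · 12.032214 = 1.9551098 × 10^10.

1.9551 × 10^10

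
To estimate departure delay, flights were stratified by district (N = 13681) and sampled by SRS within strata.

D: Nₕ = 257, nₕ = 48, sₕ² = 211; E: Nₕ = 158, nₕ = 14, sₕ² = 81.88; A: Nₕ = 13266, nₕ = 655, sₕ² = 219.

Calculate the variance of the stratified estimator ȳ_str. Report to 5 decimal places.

Var(ȳ_str) = Σₕ Wₕ²(1 − fₕ)sₕ²/nₕ with Wₕ = Nₕ/N, N = 13681.
D: Wₕ = 0.01878518; term = 0.01878518²·(1 − 0.18677043)·211/48 = 0.0012614933.
E: Wₕ = 0.01154886; term = 0.01154886²·(1 − 0.08860759)·81.88/14 = 7.1094121 × 10^-4.
A: Wₕ = 0.96966596; term = 0.96966596²·(1 − 0.04937434)·219/655 = 0.29885233.
Sum = 0.30082476.

0.30082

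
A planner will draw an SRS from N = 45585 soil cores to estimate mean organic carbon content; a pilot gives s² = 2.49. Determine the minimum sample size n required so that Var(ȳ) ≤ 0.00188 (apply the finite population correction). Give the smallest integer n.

Without fpc, n₀ = s²/D = 2.49/0.00188 = 1324.4681.
With fpc, (1 − n/N)·s²/n ≤ D requires n ≥ n₀/(1 + n₀/N) = 1324.4681/(1 + 1324.4681/45585) = 1287.0723.
Rounding up, n = 1288.

1288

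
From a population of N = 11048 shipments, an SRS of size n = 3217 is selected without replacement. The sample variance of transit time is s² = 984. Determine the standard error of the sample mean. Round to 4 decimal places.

Under SRS without replacement, Var(ȳ) = (1 − f)·s²/n with f = n/N = 3217/11048 = 0.29118392.
Var(ȳ) = (1 − 0.29118392)·984/3217 = 0.70881608·0.30587504 = 0.21680914.
SE(ȳ) = √(0.21680914) = 0.4656.

0.4656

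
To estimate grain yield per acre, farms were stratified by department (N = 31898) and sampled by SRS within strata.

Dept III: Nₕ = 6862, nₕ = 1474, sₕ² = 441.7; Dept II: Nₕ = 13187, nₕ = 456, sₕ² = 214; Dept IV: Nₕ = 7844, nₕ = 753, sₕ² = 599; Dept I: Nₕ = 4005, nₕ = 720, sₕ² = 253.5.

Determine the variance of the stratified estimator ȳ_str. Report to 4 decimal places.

0.1364

Var(ȳ_str) = Σₕ Wₕ²(1 − fₕ)sₕ²/nₕ with Wₕ = Nₕ/N, N = 31898.
Dept III: Wₕ = 0.21512321; term = 0.21512321²·(1 − 0.21480618)·441.7/1474 = 0.010888832.
Dept II: Wₕ = 0.41341150; term = 0.41341150²·(1 − 0.03457951)·214/456 = 0.077433796.
Dept IV: Wₕ = 0.24590883; term = 0.24590883²·(1 − 0.09599694)·599/753 = 0.043486055.
Dept I: Wₕ = 0.12555646; term = 0.12555646²·(1 − 0.17977528)·253.5/720 = 0.0045525681.
Sum = 0.13636125.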